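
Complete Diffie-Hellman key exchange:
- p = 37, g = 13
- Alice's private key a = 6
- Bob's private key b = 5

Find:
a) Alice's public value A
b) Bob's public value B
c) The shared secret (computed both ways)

Step 1: A = g^a mod p = 13^6 mod 37 = 11.
Step 2: B = g^b mod p = 13^5 mod 37 = 35.
Step 3: Alice computes s = B^a mod p = 35^6 mod 37 = 27.
Step 4: Bob computes s = A^b mod p = 11^5 mod 37 = 27.
Both sides agree: shared secret = 27.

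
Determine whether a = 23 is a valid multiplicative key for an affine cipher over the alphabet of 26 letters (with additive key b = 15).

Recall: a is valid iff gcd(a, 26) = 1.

Step 1: Compute gcd(23, 26).
Step 2: gcd(23, 26) = 1.
Since gcd = 1, 23 is coprime with 26, so it is a valid key.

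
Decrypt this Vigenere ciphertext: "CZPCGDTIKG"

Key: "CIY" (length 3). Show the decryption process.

Step 1: Key 'CIY' has length 3. Extended key: CIYCIYCIYC
Step 2: Decrypt each position:
  C(2) - C(2) = 0 = A
  Z(25) - I(8) = 17 = R
  P(15) - Y(24) = 17 = R
  C(2) - C(2) = 0 = A
  G(6) - I(8) = 24 = Y
  D(3) - Y(24) = 5 = F
  T(19) - C(2) = 17 = R
  I(8) - I(8) = 0 = A
  K(10) - Y(24) = 12 = M
  G(6) - C(2) = 4 = E
Plaintext: ARRAYFRAME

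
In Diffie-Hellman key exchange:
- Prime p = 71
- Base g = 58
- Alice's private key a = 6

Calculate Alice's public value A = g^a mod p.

Step 1: A = g^a mod p = 58^6 mod 71.
  58^1 mod 71 = 58
  58^2 mod 71 = (58 * 58) mod 71 = 27
  58^3 mod 71 = (27 * 58) mod 71 = 4
  58^4 mod 71 = (4 * 58) mod 71 = 19
  58^5 mod 71 = (19 * 58) mod 71 = 37
  58^6 mod 71 = (37 * 58) mod 71 = 16
Result: A = 16.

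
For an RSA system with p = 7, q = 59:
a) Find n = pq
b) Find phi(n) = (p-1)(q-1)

Step 1: n = p * q = 7 * 59 = 413.
Step 2: phi(n) = (p-1)(q-1) = 6 * 58 = 348.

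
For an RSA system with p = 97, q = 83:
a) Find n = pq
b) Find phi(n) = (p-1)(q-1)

Step 1: n = p * q = 97 * 83 = 8051.
Step 2: phi(n) = (p-1)(q-1) = 96 * 82 = 7872.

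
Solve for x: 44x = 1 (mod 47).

Step 1: We need x such that 44 * x = 1 (mod 47).
Step 2: Using the extended Euclidean algorithm or trial:
  44 * 31 = 1364 = 29 * 47 + 1.
Step 3: Since 1364 mod 47 = 1, the inverse is x = 31.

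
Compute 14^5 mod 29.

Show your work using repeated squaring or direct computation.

Step 1: Compute 14^5 mod 29 step by step, reducing modulo 29 at each step.
  14^1 mod 29 = 14
  14^2 mod 29 = (14 * 14) mod 29 = 22
  14^3 mod 29 = (22 * 14) mod 29 = 18
  14^4 mod 29 = (18 * 14) mod 29 = 20
  14^5 mod 29 = (20 * 14) mod 29 = 19
Step 2: Result = 19.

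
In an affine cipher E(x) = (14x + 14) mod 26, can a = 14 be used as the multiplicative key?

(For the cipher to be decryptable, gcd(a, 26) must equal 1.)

Step 1: Compute gcd(14, 26).
Step 2: gcd(14, 26) = 2.
Since gcd = 2 != 1, 14 shares a common factor with 26, so it cannot be used.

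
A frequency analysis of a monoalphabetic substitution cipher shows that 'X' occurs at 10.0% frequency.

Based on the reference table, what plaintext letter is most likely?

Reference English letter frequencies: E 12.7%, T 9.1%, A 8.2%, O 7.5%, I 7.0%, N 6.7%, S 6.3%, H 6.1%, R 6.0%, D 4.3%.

Step 1: The observed frequency is 10.0%.
Step 2: Compare with English frequencies:
  E: 12.7% (difference: 2.7%)
  T: 9.1% (difference: 0.9%) <-- closest
  A: 8.2% (difference: 1.8%)
  O: 7.5% (difference: 2.5%)
  I: 7.0% (difference: 3.0%)
  N: 6.7% (difference: 3.3%)
  S: 6.3% (difference: 3.7%)
  H: 6.1% (difference: 3.9%)
  R: 6.0% (difference: 4.0%)
  D: 4.3% (difference: 5.7%)
Step 3: 'X' most likely represents 'T' (frequency 9.1%).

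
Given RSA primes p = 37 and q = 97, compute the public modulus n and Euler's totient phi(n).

Step 1: n = p * q = 37 * 97 = 3589.
Step 2: phi(n) = (p-1)(q-1) = 36 * 96 = 3456.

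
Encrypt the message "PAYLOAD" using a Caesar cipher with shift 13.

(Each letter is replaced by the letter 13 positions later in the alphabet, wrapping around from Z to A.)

Step 1: For each letter, shift forward by 13 positions (mod 26).
  P (position 15) -> position (15+13) mod 26 = 2 -> C
  A (position 0) -> position (0+13) mod 26 = 13 -> N
  Y (position 24) -> position (24+13) mod 26 = 11 -> L
  L (position 11) -> position (11+13) mod 26 = 24 -> Y
  O (position 14) -> position (14+13) mod 26 = 1 -> B
  A (position 0) -> position (0+13) mod 26 = 13 -> N
  D (position 3) -> position (3+13) mod 26 = 16 -> Q
Result: CNLYBNQ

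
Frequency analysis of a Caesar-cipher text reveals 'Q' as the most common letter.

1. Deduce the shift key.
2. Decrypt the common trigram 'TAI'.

Step 1: In English, 'E' is the most frequent letter (12.7%).
Step 2: The most frequent ciphertext letter is 'Q' (position 16).
Step 3: Shift = (16 - 4) mod 26 = 12.
Step 4: Decrypt 'TAI' by shifting back 12:
  T -> H
  A -> O
  I -> W
Step 5: 'TAI' decrypts to 'HOW'.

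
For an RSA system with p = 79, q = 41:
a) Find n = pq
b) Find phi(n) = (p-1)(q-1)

Step 1: n = p * q = 79 * 41 = 3239.
Step 2: phi(n) = (p-1)(q-1) = 78 * 40 = 3120.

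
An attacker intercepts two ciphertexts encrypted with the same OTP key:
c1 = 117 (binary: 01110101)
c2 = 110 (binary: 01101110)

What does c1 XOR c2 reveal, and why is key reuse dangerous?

Step 1: c1 XOR c2 = (m1 XOR k) XOR (m2 XOR k).
Step 2: By XOR associativity/commutativity: = m1 XOR m2 XOR k XOR k = m1 XOR m2.
Step 3: 01110101 XOR 01101110 = 00011011 = 27.
Step 4: The key cancels out! An attacker learns m1 XOR m2 = 27, revealing the relationship between plaintexts.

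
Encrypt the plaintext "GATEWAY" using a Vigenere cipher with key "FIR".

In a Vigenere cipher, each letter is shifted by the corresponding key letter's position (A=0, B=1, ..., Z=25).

Step 1: Repeat key to match plaintext length:
  Plaintext: GATEWAY
  Key:       FIRFIRF
Step 2: Encrypt each letter:
  G(6) + F(5) = (6+5) mod 26 = 11 = L
  A(0) + I(8) = (0+8) mod 26 = 8 = I
  T(19) + R(17) = (19+17) mod 26 = 10 = K
  E(4) + F(5) = (4+5) mod 26 = 9 = J
  W(22) + I(8) = (22+8) mod 26 = 4 = E
  A(0) + R(17) = (0+17) mod 26 = 17 = R
  Y(24) + F(5) = (24+5) mod 26 = 3 = D
Ciphertext: LIKJERD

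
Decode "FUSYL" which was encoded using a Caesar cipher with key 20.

Step 1: Reverse the shift by subtracting 20 from each letter position.
  F (position 5) -> position (5-20) mod 26 = 11 -> L
  U (position 20) -> position (20-20) mod 26 = 0 -> A
  S (position 18) -> position (18-20) mod 26 = 24 -> Y
  Y (position 24) -> position (24-20) mod 26 = 4 -> E
  L (position 11) -> position (11-20) mod 26 = 17 -> R
Decrypted message: LAYER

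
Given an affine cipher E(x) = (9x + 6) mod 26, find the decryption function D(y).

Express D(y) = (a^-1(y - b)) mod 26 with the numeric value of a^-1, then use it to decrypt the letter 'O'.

Step 1: Find a^-1, the modular inverse of 9 mod 26.
Step 2: We need 9 * a^-1 = 1 (mod 26).
Step 3: 9 * 3 = 27 = 1 * 26 + 1, so a^-1 = 3.
Step 4: D(y) = 3(y - 6) mod 26.
Step 5: Apply to 'O' (y = 14): D(14) = 3 * (14 - 6) mod 26 = 3 * 8 mod 26 = 24 -> 'Y'.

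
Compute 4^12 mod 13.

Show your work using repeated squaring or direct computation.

Step 1: Compute 4^12 mod 13 step by step, reducing modulo 13 at each step.
  4^1 mod 13 = 4
  4^2 mod 13 = (4 * 4) mod 13 = 3
  4^3 mod 13 = (3 * 4) mod 13 = 12
  4^4 mod 13 = (12 * 4) mod 13 = 9
  4^5 mod 13 = (9 * 4) mod 13 = 10
  4^6 mod 13 = (10 * 4) mod 13 = 1
  4^7 mod 13 = (1 * 4) mod 13 = 4
  4^8 mod 13 = (4 * 4) mod 13 = 3
  4^9 mod 13 = (3 * 4) mod 13 = 12
  4^10 mod 13 = (12 * 4) mod 13 = 9
  4^11 mod 13 = (9 * 4) mod 13 = 10
  4^12 mod 13 = (10 * 4) mod 13 = 1
Step 2: Result = 1.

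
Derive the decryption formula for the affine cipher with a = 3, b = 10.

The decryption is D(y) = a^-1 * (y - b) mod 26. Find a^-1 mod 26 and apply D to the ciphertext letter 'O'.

Step 1: Find a^-1, the modular inverse of 3 mod 26.
Step 2: We need 3 * a^-1 = 1 (mod 26).
Step 3: 3 * 9 = 27 = 1 * 26 + 1, so a^-1 = 9.
Step 4: D(y) = 9(y - 10) mod 26.
Step 5: Apply to 'O' (y = 14): D(14) = 9 * (14 - 10) mod 26 = 9 * 4 mod 26 = 10 -> 'K'.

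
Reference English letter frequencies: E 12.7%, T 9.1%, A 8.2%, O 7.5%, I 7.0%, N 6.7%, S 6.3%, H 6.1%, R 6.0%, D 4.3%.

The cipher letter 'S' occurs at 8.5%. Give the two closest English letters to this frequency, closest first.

Step 1: Observed frequency of 'S' is 8.5%.
Step 2: Compute distances to each reference frequency and sort:
  A (8.2%): difference = 0.3% <-- BEST
  T (9.1%): difference = 0.6% <-- RUNNER-UP
  O (7.5%): difference = 1.0%
  I (7.0%): difference = 1.5%
  N (6.7%): difference = 1.8%
Step 3: Most likely is 'A' (8.2%, diff 0.3%); second most likely is 'T' (9.1%, diff 0.6%).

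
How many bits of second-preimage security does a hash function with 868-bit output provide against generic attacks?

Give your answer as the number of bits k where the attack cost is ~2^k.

Step 1: The hash has a 868-bit output.
Step 2: Second-preimage resistance means: given a specific input x, it should be infeasible to find a different y with h(y) = h(x).
With a 868-bit output, a generic search for a second preimage costs about 2^868 evaluations (each trial matches the fixed target with probability 2^-868).
Step 3: Security level = 868 bits.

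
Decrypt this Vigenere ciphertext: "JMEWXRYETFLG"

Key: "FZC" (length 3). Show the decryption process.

Step 1: Key 'FZC' has length 3. Extended key: FZCFZCFZCFZC
Step 2: Decrypt each position:
  J(9) - F(5) = 4 = E
  M(12) - Z(25) = 13 = N
  E(4) - C(2) = 2 = C
  W(22) - F(5) = 17 = R
  X(23) - Z(25) = 24 = Y
  R(17) - C(2) = 15 = P
  Y(24) - F(5) = 19 = T
  E(4) - Z(25) = 5 = F
  T(19) - C(2) = 17 = R
  F(5) - F(5) = 0 = A
  L(11) - Z(25) = 12 = M
  G(6) - C(2) = 4 = E
Plaintext: ENCRYPTFRAME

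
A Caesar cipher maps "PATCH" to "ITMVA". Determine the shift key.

Step 1: Compare first letters: P (position 15) -> I (position 8).
Step 2: Shift = (8 - 15) mod 26 = 19.
The shift value is 19.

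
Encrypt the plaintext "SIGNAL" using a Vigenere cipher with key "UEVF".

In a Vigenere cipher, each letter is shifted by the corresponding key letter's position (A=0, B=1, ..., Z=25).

Step 1: Repeat key to match plaintext length:
  Plaintext: SIGNAL
  Key:       UEVFUE
Step 2: Encrypt each letter:
  S(18) + U(20) = (18+20) mod 26 = 12 = M
  I(8) + E(4) = (8+4) mod 26 = 12 = M
  G(6) + V(21) = (6+21) mod 26 = 1 = B
  N(13) + F(5) = (13+5) mod 26 = 18 = S
  A(0) + U(20) = (0+20) mod 26 = 20 = U
  L(11) + E(4) = (11+4) mod 26 = 15 = P
Ciphertext: MMBSUP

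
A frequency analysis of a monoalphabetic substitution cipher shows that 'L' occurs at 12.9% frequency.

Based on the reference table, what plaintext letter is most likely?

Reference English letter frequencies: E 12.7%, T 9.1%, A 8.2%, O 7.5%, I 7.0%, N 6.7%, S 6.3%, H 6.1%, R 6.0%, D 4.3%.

Step 1: The observed frequency is 12.9%.
Step 2: Compare with English frequencies:
  E: 12.7% (difference: 0.2%) <-- closest
  T: 9.1% (difference: 3.8%)
  A: 8.2% (difference: 4.7%)
  O: 7.5% (difference: 5.4%)
  I: 7.0% (difference: 5.9%)
  N: 6.7% (difference: 6.2%)
  S: 6.3% (difference: 6.6%)
  H: 6.1% (difference: 6.8%)
  R: 6.0% (difference: 6.9%)
  D: 4.3% (difference: 8.6%)
Step 3: 'L' most likely represents 'E' (frequency 12.7%).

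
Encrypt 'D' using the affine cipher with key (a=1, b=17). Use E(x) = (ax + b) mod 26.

Step 1: Convert 'D' to number: x = 3.
Step 2: E(3) = (1 * 3 + 17) mod 26 = 20 mod 26 = 20.
Step 3: Convert 20 back to letter: U.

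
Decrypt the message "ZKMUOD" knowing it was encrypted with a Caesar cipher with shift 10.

Step 1: Reverse the shift by subtracting 10 from each letter position.
  Z (position 25) -> position (25-10) mod 26 = 15 -> P
  K (position 10) -> position (10-10) mod 26 = 0 -> A
  M (position 12) -> position (12-10) mod 26 = 2 -> C
  U (position 20) -> position (20-10) mod 26 = 10 -> K
  O (position 14) -> position (14-10) mod 26 = 4 -> E
  D (position 3) -> position (3-10) mod 26 = 19 -> T
Decrypted message: PACKET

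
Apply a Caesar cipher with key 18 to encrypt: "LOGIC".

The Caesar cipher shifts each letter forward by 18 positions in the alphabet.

Step 1: For each letter, shift forward by 18 positions (mod 26).
  L (position 11) -> position (11+18) mod 26 = 3 -> D
  O (position 14) -> position (14+18) mod 26 = 6 -> G
  G (position 6) -> position (6+18) mod 26 = 24 -> Y
  I (position 8) -> position (8+18) mod 26 = 0 -> A
  C (position 2) -> position (2+18) mod 26 = 20 -> U
Result: DGYAU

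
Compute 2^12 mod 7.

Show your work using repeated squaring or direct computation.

Step 1: Compute 2^12 mod 7 step by step, reducing modulo 7 at each step.
  2^1 mod 7 = 2
  2^2 mod 7 = (2 * 2) mod 7 = 4
  2^3 mod 7 = (4 * 2) mod 7 = 1
  2^4 mod 7 = (1 * 2) mod 7 = 2
  2^5 mod 7 = (2 * 2) mod 7 = 4
  2^6 mod 7 = (4 * 2) mod 7 = 1
  2^7 mod 7 = (1 * 2) mod 7 = 2
  2^8 mod 7 = (2 * 2) mod 7 = 4
  2^9 mod 7 = (4 * 2) mod 7 = 1
  2^10 mod 7 = (1 * 2) mod 7 = 2
  2^11 mod 7 = (2 * 2) mod 7 = 4
  2^12 mod 7 = (4 * 2) mod 7 = 1
Step 2: Result = 1.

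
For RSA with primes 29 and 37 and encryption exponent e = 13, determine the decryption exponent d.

Step 1: n = 29 * 37 = 1073.
Step 2: phi(n) = 28 * 36 = 1008.
Step 3: Find d such that 13 * d = 1 (mod 1008).
Step 4: d = 13^(-1) mod 1008 = 853.
Verification: 13 * 853 = 11089 = 11 * 1008 + 1.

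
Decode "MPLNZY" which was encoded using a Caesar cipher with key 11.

Step 1: Reverse the shift by subtracting 11 from each letter position.
  M (position 12) -> position (12-11) mod 26 = 1 -> B
  P (position 15) -> position (15-11) mod 26 = 4 -> E
  L (position 11) -> position (11-11) mod 26 = 0 -> A
  N (position 13) -> position (13-11) mod 26 = 2 -> C
  Z (position 25) -> position (25-11) mod 26 = 14 -> O
  Y (position 24) -> position (24-11) mod 26 = 13 -> N
Decrypted message: BEACON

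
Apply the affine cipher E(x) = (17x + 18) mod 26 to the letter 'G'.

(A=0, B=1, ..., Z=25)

Step 1: Convert 'G' to number: x = 6.
Step 2: E(6) = (17 * 6 + 18) mod 26 = 120 mod 26 = 16.
Step 3: Convert 16 back to letter: Q.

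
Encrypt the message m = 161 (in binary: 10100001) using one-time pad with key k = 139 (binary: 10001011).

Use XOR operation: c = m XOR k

Step 1: Write out the XOR operation bit by bit:
  Message: 10100001
  Key:     10001011
  XOR:     00101010
Step 2: Convert to decimal: 00101010 = 42.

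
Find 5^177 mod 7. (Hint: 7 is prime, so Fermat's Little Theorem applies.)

Step 1: Since 7 is prime, by Fermat's Little Theorem: 5^6 = 1 (mod 7).
Step 2: Reduce exponent: 177 mod 6 = 3.
Step 3: So 5^177 = 5^3 (mod 7).
Step 4: 5^3 mod 7 = 6.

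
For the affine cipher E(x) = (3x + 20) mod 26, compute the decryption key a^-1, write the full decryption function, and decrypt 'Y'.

Step 1: Find a^-1, the modular inverse of 3 mod 26.
Step 2: We need 3 * a^-1 = 1 (mod 26).
Step 3: 3 * 9 = 27 = 1 * 26 + 1, so a^-1 = 9.
Step 4: D(y) = 9(y - 20) mod 26.
Step 5: Apply to 'Y' (y = 24): D(24) = 9 * (24 - 20) mod 26 = 9 * 4 mod 26 = 10 -> 'K'.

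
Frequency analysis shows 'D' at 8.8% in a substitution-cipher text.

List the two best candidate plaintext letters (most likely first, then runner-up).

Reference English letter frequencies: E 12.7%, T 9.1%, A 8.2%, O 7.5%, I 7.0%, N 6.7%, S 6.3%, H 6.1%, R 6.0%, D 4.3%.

Step 1: Observed frequency of 'D' is 8.8%.
Step 2: Compute distances to each reference frequency and sort:
  T (9.1%): difference = 0.3% <-- BEST
  A (8.2%): difference = 0.6% <-- RUNNER-UP
  O (7.5%): difference = 1.3%
  I (7.0%): difference = 1.8%
  N (6.7%): difference = 2.1%
Step 3: Most likely is 'T' (9.1%, diff 0.3%); second most likely is 'A' (8.2%, diff 0.6%).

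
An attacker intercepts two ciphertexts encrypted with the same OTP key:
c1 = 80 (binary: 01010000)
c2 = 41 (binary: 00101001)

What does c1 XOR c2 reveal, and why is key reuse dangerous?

Step 1: c1 XOR c2 = (m1 XOR k) XOR (m2 XOR k).
Step 2: By XOR associativity/commutativity: = m1 XOR m2 XOR k XOR k = m1 XOR m2.
Step 3: 01010000 XOR 00101001 = 01111001 = 121.
Step 4: The key cancels out! An attacker learns m1 XOR m2 = 121, revealing the relationship between plaintexts.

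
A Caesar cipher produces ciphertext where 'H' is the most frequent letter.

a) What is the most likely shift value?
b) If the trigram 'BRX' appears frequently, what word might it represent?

Step 1: In English, 'E' is the most frequent letter (12.7%).
Step 2: The most frequent ciphertext letter is 'H' (position 7).
Step 3: Shift = (7 - 4) mod 26 = 3.
Step 4: Decrypt 'BRX' by shifting back 3:
  B -> Y
  R -> O
  X -> U
Step 5: 'BRX' decrypts to 'YOU'.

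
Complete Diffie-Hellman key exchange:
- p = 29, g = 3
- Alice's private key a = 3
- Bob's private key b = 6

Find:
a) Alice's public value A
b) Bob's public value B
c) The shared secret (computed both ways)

Step 1: A = g^a mod p = 3^3 mod 29 = 27.
Step 2: B = g^b mod p = 3^6 mod 29 = 4.
Step 3: Alice computes s = B^a mod p = 4^3 mod 29 = 6.
Step 4: Bob computes s = A^b mod p = 27^6 mod 29 = 6.
Both sides agree: shared secret = 6.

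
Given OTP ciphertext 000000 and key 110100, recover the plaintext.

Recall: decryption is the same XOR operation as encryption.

Step 1: XOR ciphertext with key:
  Ciphertext: 000000
  Key:        110100
  XOR:        110100
Step 2: Plaintext = 110100 = 52 in decimal.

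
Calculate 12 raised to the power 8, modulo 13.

Step 1: Compute 12^8 mod 13 step by step, reducing modulo 13 at each step.
  12^1 mod 13 = 12
  12^2 mod 13 = (12 * 12) mod 13 = 1
  12^3 mod 13 = (1 * 12) mod 13 = 12
  12^4 mod 13 = (12 * 12) mod 13 = 1
  12^5 mod 13 = (1 * 12) mod 13 = 12
  12^6 mod 13 = (12 * 12) mod 13 = 1
  12^7 mod 13 = (1 * 12) mod 13 = 12
  12^8 mod 13 = (12 * 12) mod 13 = 1
Step 2: Result = 1.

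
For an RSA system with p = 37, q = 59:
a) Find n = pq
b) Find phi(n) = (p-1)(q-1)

Step 1: n = p * q = 37 * 59 = 2183.
Step 2: phi(n) = (p-1)(q-1) = 36 * 58 = 2088.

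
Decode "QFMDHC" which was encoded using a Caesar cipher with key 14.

Step 1: Reverse the shift by subtracting 14 from each letter position.
  Q (position 16) -> position (16-14) mod 26 = 2 -> C
  F (position 5) -> position (5-14) mod 26 = 17 -> R
  M (position 12) -> position (12-14) mod 26 = 24 -> Y
  D (position 3) -> position (3-14) mod 26 = 15 -> P
  H (position 7) -> position (7-14) mod 26 = 19 -> T
  C (position 2) -> position (2-14) mod 26 = 14 -> O
Decrypted message: CRYPTO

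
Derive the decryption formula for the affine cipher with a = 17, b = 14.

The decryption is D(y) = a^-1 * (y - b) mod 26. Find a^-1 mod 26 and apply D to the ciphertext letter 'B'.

Step 1: Find a^-1, the modular inverse of 17 mod 26.
Step 2: We need 17 * a^-1 = 1 (mod 26).
Step 3: 17 * 23 = 391 = 15 * 26 + 1, so a^-1 = 23.
Step 4: D(y) = 23(y - 14) mod 26.
Step 5: Apply to 'B' (y = 1): D(1) = 23 * (1 - 14) mod 26 = 23 * -13 mod 26 = 13 -> 'N'.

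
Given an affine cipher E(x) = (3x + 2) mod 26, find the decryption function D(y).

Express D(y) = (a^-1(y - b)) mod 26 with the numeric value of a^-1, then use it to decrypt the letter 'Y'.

Step 1: Find a^-1, the modular inverse of 3 mod 26.
Step 2: We need 3 * a^-1 = 1 (mod 26).
Step 3: 3 * 9 = 27 = 1 * 26 + 1, so a^-1 = 9.
Step 4: D(y) = 9(y - 2) mod 26.
Step 5: Apply to 'Y' (y = 24): D(24) = 9 * (24 - 2) mod 26 = 9 * 22 mod 26 = 16 -> 'Q'.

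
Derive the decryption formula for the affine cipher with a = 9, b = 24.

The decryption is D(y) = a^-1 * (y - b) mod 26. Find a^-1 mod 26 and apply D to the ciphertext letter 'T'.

Step 1: Find a^-1, the modular inverse of 9 mod 26.
Step 2: We need 9 * a^-1 = 1 (mod 26).
Step 3: 9 * 3 = 27 = 1 * 26 + 1, so a^-1 = 3.
Step 4: D(y) = 3(y - 24) mod 26.
Step 5: Apply to 'T' (y = 19): D(19) = 3 * (19 - 24) mod 26 = 3 * -5 mod 26 = 11 -> 'L'.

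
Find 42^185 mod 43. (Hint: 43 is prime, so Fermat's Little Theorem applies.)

Step 1: Since 43 is prime, by Fermat's Little Theorem: 42^42 = 1 (mod 43).
Step 2: Reduce exponent: 185 mod 42 = 17.
Step 3: So 42^185 = 42^17 (mod 43).
Step 4: 42^17 mod 43 = 42.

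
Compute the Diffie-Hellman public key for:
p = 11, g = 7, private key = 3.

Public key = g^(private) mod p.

Step 1: A = g^a mod p = 7^3 mod 11.
  7^1 mod 11 = 7
  7^2 mod 11 = (7 * 7) mod 11 = 5
  7^3 mod 11 = (5 * 7) mod 11 = 2
Result: A = 2.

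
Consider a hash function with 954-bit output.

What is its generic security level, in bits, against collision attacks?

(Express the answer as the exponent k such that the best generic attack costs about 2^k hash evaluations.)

Step 1: The hash has a 954-bit output.
Step 2: Collision resistance means it should be infeasible to find any x != y with h(x) = h(y).
By the birthday bound, a generic collision search succeeds after about sqrt(2^954) = 2^(954/2) = 2^477 evaluations.
Step 3: Security level = 477 bits.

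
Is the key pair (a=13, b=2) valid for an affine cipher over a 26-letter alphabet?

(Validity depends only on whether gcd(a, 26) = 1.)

Step 1: Compute gcd(13, 26).
Step 2: gcd(13, 26) = 13.
Since gcd = 13 != 1, 13 shares a common factor with 26, so it cannot be used.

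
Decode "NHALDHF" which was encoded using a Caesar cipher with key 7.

Step 1: Reverse the shift by subtracting 7 from each letter position.
  N (position 13) -> position (13-7) mod 26 = 6 -> G
  H (position 7) -> position (7-7) mod 26 = 0 -> A
  A (position 0) -> position (0-7) mod 26 = 19 -> T
  L (position 11) -> position (11-7) mod 26 = 4 -> E
  D (position 3) -> position (3-7) mod 26 = 22 -> W
  H (position 7) -> position (7-7) mod 26 = 0 -> A
  F (position 5) -> position (5-7) mod 26 = 24 -> Y
Decrypted message: GATEWAY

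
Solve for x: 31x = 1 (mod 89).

Step 1: We need x such that 31 * x = 1 (mod 89).
Step 2: Using the extended Euclidean algorithm or trial:
  31 * 23 = 713 = 8 * 89 + 1.
Step 3: Since 713 mod 89 = 1, the inverse is x = 23.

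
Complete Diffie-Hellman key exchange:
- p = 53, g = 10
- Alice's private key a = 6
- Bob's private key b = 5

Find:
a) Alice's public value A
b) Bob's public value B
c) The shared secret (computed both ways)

Step 1: A = g^a mod p = 10^6 mod 53 = 49.
Step 2: B = g^b mod p = 10^5 mod 53 = 42.
Step 3: Alice computes s = B^a mod p = 42^6 mod 53 = 36.
Step 4: Bob computes s = A^b mod p = 49^5 mod 53 = 36.
Both sides agree: shared secret = 36.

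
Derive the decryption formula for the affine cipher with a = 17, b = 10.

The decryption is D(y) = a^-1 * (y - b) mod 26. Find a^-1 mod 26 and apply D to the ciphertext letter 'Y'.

Step 1: Find a^-1, the modular inverse of 17 mod 26.
Step 2: We need 17 * a^-1 = 1 (mod 26).
Step 3: 17 * 23 = 391 = 15 * 26 + 1, so a^-1 = 23.
Step 4: D(y) = 23(y - 10) mod 26.
Step 5: Apply to 'Y' (y = 24): D(24) = 23 * (24 - 10) mod 26 = 23 * 14 mod 26 = 10 -> 'K'.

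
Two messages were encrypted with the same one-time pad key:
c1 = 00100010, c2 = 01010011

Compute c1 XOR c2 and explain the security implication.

Step 1: c1 XOR c2 = (m1 XOR k) XOR (m2 XOR k).
Step 2: By XOR associativity/commutativity: = m1 XOR m2 XOR k XOR k = m1 XOR m2.
Step 3: 00100010 XOR 01010011 = 01110001 = 113.
Step 4: The key cancels out! An attacker learns m1 XOR m2 = 113, revealing the relationship between plaintexts.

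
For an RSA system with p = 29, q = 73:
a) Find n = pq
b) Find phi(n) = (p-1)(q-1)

Step 1: n = p * q = 29 * 73 = 2117.
Step 2: phi(n) = (p-1)(q-1) = 28 * 72 = 2016.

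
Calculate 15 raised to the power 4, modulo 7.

Step 1: Compute 15^4 mod 7 step by step, reducing modulo 7 at each step.
  15^1 mod 7 = 1
  15^2 mod 7 = (1 * 15) mod 7 = 1
  15^3 mod 7 = (1 * 15) mod 7 = 1
  15^4 mod 7 = (1 * 15) mod 7 = 1
Step 2: Result = 1.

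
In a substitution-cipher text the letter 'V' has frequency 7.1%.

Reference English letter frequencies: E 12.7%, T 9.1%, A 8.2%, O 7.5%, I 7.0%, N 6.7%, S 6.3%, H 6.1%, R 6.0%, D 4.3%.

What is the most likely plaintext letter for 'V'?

Step 1: The observed frequency is 7.1%.
Step 2: Compare with English frequencies:
  E: 12.7% (difference: 5.6%)
  T: 9.1% (difference: 2.0%)
  A: 8.2% (difference: 1.1%)
  O: 7.5% (difference: 0.4%)
  I: 7.0% (difference: 0.1%) <-- closest
  N: 6.7% (difference: 0.4%)
  S: 6.3% (difference: 0.8%)
  H: 6.1% (difference: 1.0%)
  R: 6.0% (difference: 1.1%)
  D: 4.3% (difference: 2.8%)
Step 3: 'V' most likely represents 'I' (frequency 7.0%).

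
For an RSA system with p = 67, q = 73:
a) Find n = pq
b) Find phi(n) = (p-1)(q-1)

Step 1: n = p * q = 67 * 73 = 4891.
Step 2: phi(n) = (p-1)(q-1) = 66 * 72 = 4752.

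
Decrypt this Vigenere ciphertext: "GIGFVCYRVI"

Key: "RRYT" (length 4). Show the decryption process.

Step 1: Key 'RRYT' has length 4. Extended key: RRYTRRYTRR
Step 2: Decrypt each position:
  G(6) - R(17) = 15 = P
  I(8) - R(17) = 17 = R
  G(6) - Y(24) = 8 = I
  F(5) - T(19) = 12 = M
  V(21) - R(17) = 4 = E
  C(2) - R(17) = 11 = L
  Y(24) - Y(24) = 0 = A
  R(17) - T(19) = 24 = Y
  V(21) - R(17) = 4 = E
  I(8) - R(17) = 17 = R
Plaintext: PRIMELAYER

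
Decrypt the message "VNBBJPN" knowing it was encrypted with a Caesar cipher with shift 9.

Step 1: Reverse the shift by subtracting 9 from each letter position.
  V (position 21) -> position (21-9) mod 26 = 12 -> M
  N (position 13) -> position (13-9) mod 26 = 4 -> E
  B (position 1) -> position (1-9) mod 26 = 18 -> S
  B (position 1) -> position (1-9) mod 26 = 18 -> S
  J (position 9) -> position (9-9) mod 26 = 0 -> A
  P (position 15) -> position (15-9) mod 26 = 6 -> G
  N (position 13) -> position (13-9) mod 26 = 4 -> E
Decrypted message: MESSAGE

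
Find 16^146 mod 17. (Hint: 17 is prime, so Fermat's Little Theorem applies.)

Step 1: Since 17 is prime, by Fermat's Little Theorem: 16^16 = 1 (mod 17).
Step 2: Reduce exponent: 146 mod 16 = 2.
Step 3: So 16^146 = 16^2 (mod 17).
Step 4: 16^2 mod 17 = 1.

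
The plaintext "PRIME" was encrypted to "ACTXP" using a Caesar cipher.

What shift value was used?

Step 1: Compare first letters: P (position 15) -> A (position 0).
Step 2: Shift = (0 - 15) mod 26 = 11.
The shift value is 11.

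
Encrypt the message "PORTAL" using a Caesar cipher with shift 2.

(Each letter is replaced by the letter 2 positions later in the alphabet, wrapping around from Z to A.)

Step 1: For each letter, shift forward by 2 positions (mod 26).
  P (position 15) -> position (15+2) mod 26 = 17 -> R
  O (position 14) -> position (14+2) mod 26 = 16 -> Q
  R (position 17) -> position (17+2) mod 26 = 19 -> T
  T (position 19) -> position (19+2) mod 26 = 21 -> V
  A (position 0) -> position (0+2) mod 26 = 2 -> C
  L (position 11) -> position (11+2) mod 26 = 13 -> N
Result: RQTVCN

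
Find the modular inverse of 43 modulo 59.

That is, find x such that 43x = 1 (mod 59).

Step 1: We need x such that 43 * x = 1 (mod 59).
Step 2: Using the extended Euclidean algorithm or trial:
  43 * 11 = 473 = 8 * 59 + 1.
Step 3: Since 473 mod 59 = 1, the inverse is x = 11.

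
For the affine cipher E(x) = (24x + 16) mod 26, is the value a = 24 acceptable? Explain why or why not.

Step 1: Compute gcd(24, 26).
Step 2: gcd(24, 26) = 2.
Since gcd = 2 != 1, 24 shares a common factor with 26, so it cannot be used.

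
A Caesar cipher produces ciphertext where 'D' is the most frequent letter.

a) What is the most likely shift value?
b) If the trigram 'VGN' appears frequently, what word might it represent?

Step 1: In English, 'E' is the most frequent letter (12.7%).
Step 2: The most frequent ciphertext letter is 'D' (position 3).
Step 3: Shift = (3 - 4) mod 26 = 25.
Step 4: Decrypt 'VGN' by shifting back 25:
  V -> W
  G -> H
  N -> O
Step 5: 'VGN' decrypts to 'WHO'.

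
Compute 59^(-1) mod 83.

Step 1: We need x such that 59 * x = 1 (mod 83).
Step 2: Using the extended Euclidean algorithm or trial:
  59 * 38 = 2242 = 27 * 83 + 1.
Step 3: Since 2242 mod 83 = 1, the inverse is x = 38.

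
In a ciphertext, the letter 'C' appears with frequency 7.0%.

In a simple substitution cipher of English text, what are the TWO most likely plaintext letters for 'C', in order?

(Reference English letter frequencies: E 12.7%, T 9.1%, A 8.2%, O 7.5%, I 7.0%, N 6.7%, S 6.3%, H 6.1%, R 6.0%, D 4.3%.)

Step 1: Observed frequency of 'C' is 7.0%.
Step 2: Compute distances to each reference frequency and sort:
  I (7.0%): difference = 0.0% <-- BEST
  N (6.7%): difference = 0.3% <-- RUNNER-UP
  O (7.5%): difference = 0.5%
  S (6.3%): difference = 0.7%
  H (6.1%): difference = 0.9%
Step 3: Most likely is 'I' (7.0%, diff 0.0%); second most likely is 'N' (6.7%, diff 0.3%).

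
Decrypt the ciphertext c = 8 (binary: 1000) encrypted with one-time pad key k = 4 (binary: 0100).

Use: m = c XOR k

Step 1: XOR ciphertext with key:
  Ciphertext: 1000
  Key:        0100
  XOR:        1100
Step 2: Plaintext = 1100 = 12 in decimal.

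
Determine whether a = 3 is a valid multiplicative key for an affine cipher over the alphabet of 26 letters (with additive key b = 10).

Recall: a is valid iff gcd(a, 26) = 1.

Step 1: Compute gcd(3, 26).
Step 2: gcd(3, 26) = 1.
Since gcd = 1, 3 is coprime with 26, so it is a valid key.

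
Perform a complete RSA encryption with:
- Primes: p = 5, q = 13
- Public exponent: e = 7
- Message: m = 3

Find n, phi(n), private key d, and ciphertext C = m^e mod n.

Step 1: n = 5 * 13 = 65.
Step 2: phi(n) = (5-1)(13-1) = 4 * 12 = 48.
Step 3: Find d = 7^(-1) mod 48 = 7.
  Verify: 7 * 7 = 49 = 1 (mod 48).
Step 4: C = 3^7 mod 65 = 42.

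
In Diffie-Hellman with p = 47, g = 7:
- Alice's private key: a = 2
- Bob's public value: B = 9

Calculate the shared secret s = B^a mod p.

Step 1: s = B^a mod p = 9^2 mod 47.
  9^1 mod 47 = 9
  9^2 mod 47 = (9 * 9) mod 47 = 34
Result: shared secret = 34.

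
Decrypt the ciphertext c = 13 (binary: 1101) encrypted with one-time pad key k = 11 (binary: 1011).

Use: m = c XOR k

Step 1: XOR ciphertext with key:
  Ciphertext: 1101
  Key:        1011
  XOR:        0110
Step 2: Plaintext = 0110 = 6 in decimal.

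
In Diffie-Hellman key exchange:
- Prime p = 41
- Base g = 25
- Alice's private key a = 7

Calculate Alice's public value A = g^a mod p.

Step 1: A = g^a mod p = 25^7 mod 41.
  25^1 mod 41 = 25
  25^2 mod 41 = (25 * 25) mod 41 = 10
  25^3 mod 41 = (10 * 25) mod 41 = 4
  25^4 mod 41 = (4 * 25) mod 41 = 18
  25^5 mod 41 = (18 * 25) mod 41 = 40
  25^6 mod 41 = (40 * 25) mod 41 = 16
  25^7 mod 41 = (16 * 25) mod 41 = 31
Result: A = 31.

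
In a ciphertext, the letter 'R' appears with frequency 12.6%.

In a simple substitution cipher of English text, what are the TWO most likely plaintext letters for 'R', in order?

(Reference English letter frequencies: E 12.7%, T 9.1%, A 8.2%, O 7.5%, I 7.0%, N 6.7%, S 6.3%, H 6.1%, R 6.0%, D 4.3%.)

Step 1: Observed frequency of 'R' is 12.6%.
Step 2: Compute distances to each reference frequency and sort:
  E (12.7%): difference = 0.1% <-- BEST
  T (9.1%): difference = 3.5% <-- RUNNER-UP
  A (8.2%): difference = 4.4%
  O (7.5%): difference = 5.1%
  I (7.0%): difference = 5.6%
Step 3: Most likely is 'E' (12.7%, diff 0.1%); second most likely is 'T' (9.1%, diff 3.5%).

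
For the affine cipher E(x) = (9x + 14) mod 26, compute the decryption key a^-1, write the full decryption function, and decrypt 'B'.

Step 1: Find a^-1, the modular inverse of 9 mod 26.
Step 2: We need 9 * a^-1 = 1 (mod 26).
Step 3: 9 * 3 = 27 = 1 * 26 + 1, so a^-1 = 3.
Step 4: D(y) = 3(y - 14) mod 26.
Step 5: Apply to 'B' (y = 1): D(1) = 3 * (1 - 14) mod 26 = 3 * -13 mod 26 = 13 -> 'N'.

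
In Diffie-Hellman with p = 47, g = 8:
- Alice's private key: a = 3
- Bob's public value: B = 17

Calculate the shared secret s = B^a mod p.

Step 1: s = B^a mod p = 17^3 mod 47.
  17^1 mod 47 = 17
  17^2 mod 47 = (17 * 17) mod 47 = 7
  17^3 mod 47 = (7 * 17) mod 47 = 25
Result: shared secret = 25.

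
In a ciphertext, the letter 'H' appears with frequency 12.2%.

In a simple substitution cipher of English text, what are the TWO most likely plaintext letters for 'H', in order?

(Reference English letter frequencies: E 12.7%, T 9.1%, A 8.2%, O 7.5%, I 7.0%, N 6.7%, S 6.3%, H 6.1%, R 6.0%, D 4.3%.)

Step 1: Observed frequency of 'H' is 12.2%.
Step 2: Compute distances to each reference frequency and sort:
  E (12.7%): difference = 0.5% <-- BEST
  T (9.1%): difference = 3.1% <-- RUNNER-UP
  A (8.2%): difference = 4.0%
  O (7.5%): difference = 4.7%
  I (7.0%): difference = 5.2%
Step 3: Most likely is 'E' (12.7%, diff 0.5%); second most likely is 'T' (9.1%, diff 3.1%).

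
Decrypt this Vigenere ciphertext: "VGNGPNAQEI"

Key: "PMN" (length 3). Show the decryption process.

Step 1: Key 'PMN' has length 3. Extended key: PMNPMNPMNP
Step 2: Decrypt each position:
  V(21) - P(15) = 6 = G
  G(6) - M(12) = 20 = U
  N(13) - N(13) = 0 = A
  G(6) - P(15) = 17 = R
  P(15) - M(12) = 3 = D
  N(13) - N(13) = 0 = A
  A(0) - P(15) = 11 = L
  Q(16) - M(12) = 4 = E
  E(4) - N(13) = 17 = R
  I(8) - P(15) = 19 = T
Plaintext: GUARDALERT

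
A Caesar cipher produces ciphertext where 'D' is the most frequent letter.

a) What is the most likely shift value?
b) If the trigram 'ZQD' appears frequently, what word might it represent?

Step 1: In English, 'E' is the most frequent letter (12.7%).
Step 2: The most frequent ciphertext letter is 'D' (position 3).
Step 3: Shift = (3 - 4) mod 26 = 25.
Step 4: Decrypt 'ZQD' by shifting back 25:
  Z -> A
  Q -> R
  D -> E
Step 5: 'ZQD' decrypts to 'ARE'.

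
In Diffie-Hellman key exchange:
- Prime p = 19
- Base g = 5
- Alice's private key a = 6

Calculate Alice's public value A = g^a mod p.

Step 1: A = g^a mod p = 5^6 mod 19.
  5^1 mod 19 = 5
  5^2 mod 19 = (5 * 5) mod 19 = 6
  5^3 mod 19 = (6 * 5) mod 19 = 11
  5^4 mod 19 = (11 * 5) mod 19 = 17
  5^5 mod 19 = (17 * 5) mod 19 = 9
  5^6 mod 19 = (9 * 5) mod 19 = 7
Result: A = 7.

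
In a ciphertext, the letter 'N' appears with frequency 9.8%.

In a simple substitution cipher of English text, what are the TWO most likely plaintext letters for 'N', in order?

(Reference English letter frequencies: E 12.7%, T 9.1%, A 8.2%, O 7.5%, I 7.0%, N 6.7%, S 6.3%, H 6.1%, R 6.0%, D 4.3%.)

Step 1: Observed frequency of 'N' is 9.8%.
Step 2: Compute distances to each reference frequency and sort:
  T (9.1%): difference = 0.7% <-- BEST
  A (8.2%): difference = 1.6% <-- RUNNER-UP
  O (7.5%): difference = 2.3%
  I (7.0%): difference = 2.8%
  E (12.7%): difference = 2.9%
Step 3: Most likely is 'T' (9.1%, diff 0.7%); second most likely is 'A' (8.2%, diff 1.6%).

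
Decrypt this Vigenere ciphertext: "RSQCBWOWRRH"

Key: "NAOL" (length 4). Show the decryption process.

Step 1: Key 'NAOL' has length 4. Extended key: NAOLNAOLNAO
Step 2: Decrypt each position:
  R(17) - N(13) = 4 = E
  S(18) - A(0) = 18 = S
  Q(16) - O(14) = 2 = C
  C(2) - L(11) = 17 = R
  B(1) - N(13) = 14 = O
  W(22) - A(0) = 22 = W
  O(14) - O(14) = 0 = A
  W(22) - L(11) = 11 = L
  R(17) - N(13) = 4 = E
  R(17) - A(0) = 17 = R
  H(7) - O(14) = 19 = T
Plaintext: ESCROWALERT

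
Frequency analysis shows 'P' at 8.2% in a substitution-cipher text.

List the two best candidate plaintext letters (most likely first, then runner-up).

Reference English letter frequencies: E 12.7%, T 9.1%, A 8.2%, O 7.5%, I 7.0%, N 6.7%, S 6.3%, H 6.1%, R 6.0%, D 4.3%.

Step 1: Observed frequency of 'P' is 8.2%.
Step 2: Compute distances to each reference frequency and sort:
  A (8.2%): difference = 0.0% <-- BEST
  O (7.5%): difference = 0.7% <-- RUNNER-UP
  T (9.1%): difference = 0.9%
  I (7.0%): difference = 1.2%
  N (6.7%): difference = 1.5%
Step 3: Most likely is 'A' (8.2%, diff 0.0%); second most likely is 'O' (7.5%, diff 0.7%).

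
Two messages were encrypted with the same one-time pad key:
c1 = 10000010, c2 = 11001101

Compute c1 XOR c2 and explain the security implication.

Step 1: c1 XOR c2 = (m1 XOR k) XOR (m2 XOR k).
Step 2: By XOR associativity/commutativity: = m1 XOR m2 XOR k XOR k = m1 XOR m2.
Step 3: 10000010 XOR 11001101 = 01001111 = 79.
Step 4: The key cancels out! An attacker learns m1 XOR m2 = 79, revealing the relationship between plaintexts.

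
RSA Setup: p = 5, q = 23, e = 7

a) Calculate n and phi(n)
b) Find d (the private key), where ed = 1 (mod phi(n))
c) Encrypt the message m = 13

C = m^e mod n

Step 1: n = 5 * 23 = 115.
Step 2: phi(n) = (5-1)(23-1) = 4 * 22 = 88.
Step 3: Find d = 7^(-1) mod 88 = 63.
  Verify: 7 * 63 = 441 = 1 (mod 88).
Step 4: C = 13^7 mod 115 = 32.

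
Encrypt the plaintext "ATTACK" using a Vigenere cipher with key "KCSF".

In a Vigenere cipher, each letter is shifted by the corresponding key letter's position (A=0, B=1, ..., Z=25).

Step 1: Repeat key to match plaintext length:
  Plaintext: ATTACK
  Key:       KCSFKC
Step 2: Encrypt each letter:
  A(0) + K(10) = (0+10) mod 26 = 10 = K
  T(19) + C(2) = (19+2) mod 26 = 21 = V
  T(19) + S(18) = (19+18) mod 26 = 11 = L
  A(0) + F(5) = (0+5) mod 26 = 5 = F
  C(2) + K(10) = (2+10) mod 26 = 12 = M
  K(10) + C(2) = (10+2) mod 26 = 12 = M
Ciphertext: KVLFMM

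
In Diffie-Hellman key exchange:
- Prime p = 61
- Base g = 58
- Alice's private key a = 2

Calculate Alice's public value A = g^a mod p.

Step 1: A = g^a mod p = 58^2 mod 61.
  58^1 mod 61 = 58
  58^2 mod 61 = (58 * 58) mod 61 = 9
Result: A = 9.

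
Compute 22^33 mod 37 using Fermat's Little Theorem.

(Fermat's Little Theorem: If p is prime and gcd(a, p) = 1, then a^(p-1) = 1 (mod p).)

Step 1: Since 37 is prime, by Fermat's Little Theorem: 22^36 = 1 (mod 37).
Step 2: Reduce exponent: 33 mod 36 = 33.
Step 3: So 22^33 = 22^33 (mod 37).
Step 4: 22^33 mod 37 = 23.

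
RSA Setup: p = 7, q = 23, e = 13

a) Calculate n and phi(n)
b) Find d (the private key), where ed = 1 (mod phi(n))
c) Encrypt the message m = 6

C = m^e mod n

Step 1: n = 7 * 23 = 161.
Step 2: phi(n) = (7-1)(23-1) = 6 * 22 = 132.
Step 3: Find d = 13^(-1) mod 132 = 61.
  Verify: 13 * 61 = 793 = 1 (mod 132).
Step 4: C = 6^13 mod 161 = 13.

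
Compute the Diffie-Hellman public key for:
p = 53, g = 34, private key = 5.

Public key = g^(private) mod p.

Step 1: A = g^a mod p = 34^5 mod 53.
  34^1 mod 53 = 34
  34^2 mod 53 = (34 * 34) mod 53 = 43
  34^3 mod 53 = (43 * 34) mod 53 = 31
  34^4 mod 53 = (31 * 34) mod 53 = 47
  34^5 mod 53 = (47 * 34) mod 53 = 8
Result: A = 8.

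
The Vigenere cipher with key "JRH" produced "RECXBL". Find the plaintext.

Step 1: Extend key: JRHJRH
Step 2: Decrypt each letter (c - k) mod 26:
  R(17) - J(9) = (17-9) mod 26 = 8 = I
  E(4) - R(17) = (4-17) mod 26 = 13 = N
  C(2) - H(7) = (2-7) mod 26 = 21 = V
  X(23) - J(9) = (23-9) mod 26 = 14 = O
  B(1) - R(17) = (1-17) mod 26 = 10 = K
  L(11) - H(7) = (11-7) mod 26 = 4 = E
Plaintext: INVOKE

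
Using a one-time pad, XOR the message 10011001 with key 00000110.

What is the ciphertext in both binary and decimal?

Step 1: Write out the XOR operation bit by bit:
  Message: 10011001
  Key:     00000110
  XOR:     10011111
Step 2: Convert to decimal: 10011111 = 159.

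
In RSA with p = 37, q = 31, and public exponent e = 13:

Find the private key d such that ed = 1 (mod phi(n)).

Step 1: n = 37 * 31 = 1147.
Step 2: phi(n) = 36 * 30 = 1080.
Step 3: Find d such that 13 * d = 1 (mod 1080).
Step 4: d = 13^(-1) mod 1080 = 997.
Verification: 13 * 997 = 12961 = 12 * 1080 + 1.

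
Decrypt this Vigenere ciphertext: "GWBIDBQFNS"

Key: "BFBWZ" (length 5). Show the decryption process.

Step 1: Key 'BFBWZ' has length 5. Extended key: BFBWZBFBWZ
Step 2: Decrypt each position:
  G(6) - B(1) = 5 = F
  W(22) - F(5) = 17 = R
  B(1) - B(1) = 0 = A
  I(8) - W(22) = 12 = M
  D(3) - Z(25) = 4 = E
  B(1) - B(1) = 0 = A
  Q(16) - F(5) = 11 = L
  F(5) - B(1) = 4 = E
  N(13) - W(22) = 17 = R
  S(18) - Z(25) = 19 = T
Plaintext: FRAMEALERT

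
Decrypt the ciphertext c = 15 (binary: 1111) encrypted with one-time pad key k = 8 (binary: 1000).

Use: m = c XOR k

Step 1: XOR ciphertext with key:
  Ciphertext: 1111
  Key:        1000
  XOR:        0111
Step 2: Plaintext = 0111 = 7 in decimal.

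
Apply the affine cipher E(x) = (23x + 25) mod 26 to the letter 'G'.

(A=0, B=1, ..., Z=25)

Step 1: Convert 'G' to number: x = 6.
Step 2: E(6) = (23 * 6 + 25) mod 26 = 163 mod 26 = 7.
Step 3: Convert 7 back to letter: H.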